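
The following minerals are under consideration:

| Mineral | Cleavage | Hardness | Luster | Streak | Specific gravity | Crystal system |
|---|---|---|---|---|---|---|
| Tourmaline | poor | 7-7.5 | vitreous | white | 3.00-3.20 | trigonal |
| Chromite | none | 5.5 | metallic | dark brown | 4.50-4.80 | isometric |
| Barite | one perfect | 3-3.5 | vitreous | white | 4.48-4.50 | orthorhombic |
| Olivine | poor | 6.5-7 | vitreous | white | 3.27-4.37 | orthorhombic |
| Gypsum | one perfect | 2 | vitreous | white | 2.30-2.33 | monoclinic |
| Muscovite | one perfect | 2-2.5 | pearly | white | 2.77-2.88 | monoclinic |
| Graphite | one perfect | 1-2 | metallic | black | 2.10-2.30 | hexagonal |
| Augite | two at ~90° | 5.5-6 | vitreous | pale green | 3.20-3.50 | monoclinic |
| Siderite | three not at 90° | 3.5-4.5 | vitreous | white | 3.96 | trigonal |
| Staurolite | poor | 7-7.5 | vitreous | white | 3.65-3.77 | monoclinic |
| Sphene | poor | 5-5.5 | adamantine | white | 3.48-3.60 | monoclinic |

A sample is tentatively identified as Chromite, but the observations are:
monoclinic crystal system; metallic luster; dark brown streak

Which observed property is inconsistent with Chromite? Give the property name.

crystal system

Monoclinic crystal system: Chromite has isometric system — does not match.
Metallic luster: Chromite has metallic luster — matches.
Dark brown streak: Chromite has dark brown streak — matches.
Only the crystal system is inconsistent.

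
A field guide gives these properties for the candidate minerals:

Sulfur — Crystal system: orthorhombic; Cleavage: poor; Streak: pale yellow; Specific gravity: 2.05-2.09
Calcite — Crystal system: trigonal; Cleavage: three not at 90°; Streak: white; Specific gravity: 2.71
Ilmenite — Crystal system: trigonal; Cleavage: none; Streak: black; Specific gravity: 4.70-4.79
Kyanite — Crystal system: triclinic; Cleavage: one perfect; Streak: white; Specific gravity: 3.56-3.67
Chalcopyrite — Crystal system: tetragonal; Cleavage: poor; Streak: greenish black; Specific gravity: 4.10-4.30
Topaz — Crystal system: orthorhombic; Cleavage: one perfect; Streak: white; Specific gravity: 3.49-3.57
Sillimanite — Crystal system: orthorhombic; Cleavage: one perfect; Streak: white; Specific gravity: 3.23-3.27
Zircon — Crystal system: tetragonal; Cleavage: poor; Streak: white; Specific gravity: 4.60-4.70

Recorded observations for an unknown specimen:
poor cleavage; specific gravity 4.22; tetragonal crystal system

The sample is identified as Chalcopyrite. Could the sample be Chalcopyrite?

Consistent

Poor cleavage — matches Chalcopyrite (cleavage poor).
Specific gravity 4.22 — matches Chalcopyrite (SG 4.10-4.30).
Tetragonal crystal system — matches Chalcopyrite (tetragonal system).
Nothing contradicts Chalcopyrite.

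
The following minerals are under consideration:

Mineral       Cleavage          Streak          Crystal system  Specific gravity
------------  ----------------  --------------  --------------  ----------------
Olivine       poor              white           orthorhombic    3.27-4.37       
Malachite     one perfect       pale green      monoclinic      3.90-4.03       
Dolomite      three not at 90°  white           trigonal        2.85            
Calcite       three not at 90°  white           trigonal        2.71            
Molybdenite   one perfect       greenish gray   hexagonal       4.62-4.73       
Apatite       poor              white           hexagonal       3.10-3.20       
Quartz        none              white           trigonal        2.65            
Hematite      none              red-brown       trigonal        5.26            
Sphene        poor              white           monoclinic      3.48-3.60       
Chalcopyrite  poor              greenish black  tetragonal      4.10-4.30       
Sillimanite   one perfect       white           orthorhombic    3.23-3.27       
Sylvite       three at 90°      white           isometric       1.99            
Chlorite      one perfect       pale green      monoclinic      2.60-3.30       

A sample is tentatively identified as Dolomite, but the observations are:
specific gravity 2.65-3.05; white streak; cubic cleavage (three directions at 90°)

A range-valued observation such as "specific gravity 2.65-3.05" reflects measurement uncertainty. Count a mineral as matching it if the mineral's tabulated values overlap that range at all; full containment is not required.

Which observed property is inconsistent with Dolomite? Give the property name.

Specific gravity 2.65-3.05: Dolomite has SG 2.85 — consistent.
White streak: Dolomite has white streak — consistent.
Cubic cleavage (three directions at 90°): Dolomite has cleavage three not at 90° — outside the reference range.
Everything matches except the cleavage.

cleavage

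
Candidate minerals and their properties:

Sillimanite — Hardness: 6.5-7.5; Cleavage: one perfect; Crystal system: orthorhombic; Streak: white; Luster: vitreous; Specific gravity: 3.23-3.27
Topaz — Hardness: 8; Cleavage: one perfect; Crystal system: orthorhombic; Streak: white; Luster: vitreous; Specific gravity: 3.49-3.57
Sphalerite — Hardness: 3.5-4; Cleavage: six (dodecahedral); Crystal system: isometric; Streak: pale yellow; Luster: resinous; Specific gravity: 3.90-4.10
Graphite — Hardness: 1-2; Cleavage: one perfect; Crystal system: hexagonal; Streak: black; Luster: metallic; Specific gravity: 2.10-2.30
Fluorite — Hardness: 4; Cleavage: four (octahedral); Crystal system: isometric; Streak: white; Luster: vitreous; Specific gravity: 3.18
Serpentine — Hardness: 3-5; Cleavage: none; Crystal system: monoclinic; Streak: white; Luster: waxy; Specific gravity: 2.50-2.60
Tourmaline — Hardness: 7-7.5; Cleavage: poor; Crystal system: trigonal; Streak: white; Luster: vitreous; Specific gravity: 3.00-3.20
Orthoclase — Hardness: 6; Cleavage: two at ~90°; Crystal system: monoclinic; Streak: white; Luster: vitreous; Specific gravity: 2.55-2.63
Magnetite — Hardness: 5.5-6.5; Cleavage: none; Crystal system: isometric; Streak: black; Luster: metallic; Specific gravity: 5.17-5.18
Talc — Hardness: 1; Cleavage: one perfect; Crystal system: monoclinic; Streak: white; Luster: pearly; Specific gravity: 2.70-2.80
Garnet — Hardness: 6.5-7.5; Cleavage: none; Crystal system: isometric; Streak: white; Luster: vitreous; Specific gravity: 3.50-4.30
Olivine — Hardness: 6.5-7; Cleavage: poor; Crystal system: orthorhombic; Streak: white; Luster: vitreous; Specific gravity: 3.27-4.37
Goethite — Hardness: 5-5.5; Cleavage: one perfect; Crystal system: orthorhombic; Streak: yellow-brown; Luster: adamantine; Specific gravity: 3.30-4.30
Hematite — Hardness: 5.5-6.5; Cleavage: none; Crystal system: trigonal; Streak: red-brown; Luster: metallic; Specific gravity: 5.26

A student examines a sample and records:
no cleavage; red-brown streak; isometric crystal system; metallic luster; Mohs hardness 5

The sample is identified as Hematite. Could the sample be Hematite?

No cleavage — consistent with Hematite (cleavage none).
Red-brown streak — consistent with Hematite (red-brown streak).
Isometric crystal system — Hematite has trigonal system; a mismatch.
Metallic luster — consistent with Hematite (metallic luster).
Mohs hardness 5 — Hematite has hardness 5.5-6.5; a mismatch.
2 of the observed properties are inconsistent with Hematite.

Inconsistent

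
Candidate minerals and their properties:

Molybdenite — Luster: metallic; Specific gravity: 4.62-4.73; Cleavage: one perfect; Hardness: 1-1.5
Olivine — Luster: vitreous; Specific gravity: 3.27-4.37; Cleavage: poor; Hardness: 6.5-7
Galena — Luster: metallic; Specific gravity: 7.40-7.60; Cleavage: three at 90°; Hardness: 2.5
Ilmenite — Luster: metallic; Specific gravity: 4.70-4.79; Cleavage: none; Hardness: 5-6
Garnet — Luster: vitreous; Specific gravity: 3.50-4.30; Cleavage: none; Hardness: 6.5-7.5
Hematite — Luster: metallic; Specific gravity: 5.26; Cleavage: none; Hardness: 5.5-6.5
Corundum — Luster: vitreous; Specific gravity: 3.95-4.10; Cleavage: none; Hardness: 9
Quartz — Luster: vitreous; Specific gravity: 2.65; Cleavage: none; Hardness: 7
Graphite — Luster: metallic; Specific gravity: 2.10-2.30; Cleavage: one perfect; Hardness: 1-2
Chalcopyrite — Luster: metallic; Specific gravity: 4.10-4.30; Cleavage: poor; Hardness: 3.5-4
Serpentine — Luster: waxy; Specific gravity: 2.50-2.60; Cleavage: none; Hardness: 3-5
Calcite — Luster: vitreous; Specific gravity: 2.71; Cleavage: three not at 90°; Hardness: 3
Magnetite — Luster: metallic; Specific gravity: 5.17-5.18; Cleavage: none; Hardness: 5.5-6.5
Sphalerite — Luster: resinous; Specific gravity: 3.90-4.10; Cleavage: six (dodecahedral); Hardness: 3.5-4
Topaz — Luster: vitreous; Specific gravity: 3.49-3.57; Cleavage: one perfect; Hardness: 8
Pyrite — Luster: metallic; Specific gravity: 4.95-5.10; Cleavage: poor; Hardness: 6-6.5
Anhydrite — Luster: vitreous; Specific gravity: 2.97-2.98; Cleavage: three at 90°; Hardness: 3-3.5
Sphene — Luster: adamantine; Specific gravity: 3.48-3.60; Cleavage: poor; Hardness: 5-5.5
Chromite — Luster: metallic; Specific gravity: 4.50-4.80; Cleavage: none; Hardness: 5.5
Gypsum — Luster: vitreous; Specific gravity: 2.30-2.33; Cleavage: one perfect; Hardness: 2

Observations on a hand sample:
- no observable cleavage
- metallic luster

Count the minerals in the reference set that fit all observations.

4

No observable cleavage: narrows the field to Ilmenite, Garnet, Hematite, Corundum, Quartz, Serpentine, Magnetite, Chromite.
Metallic luster eliminates Garnet, Corundum, Quartz, Serpentine.
The minerals that satisfy all observations are Chromite, Hematite, Ilmenite, Magnetite.
That is 4 minerals.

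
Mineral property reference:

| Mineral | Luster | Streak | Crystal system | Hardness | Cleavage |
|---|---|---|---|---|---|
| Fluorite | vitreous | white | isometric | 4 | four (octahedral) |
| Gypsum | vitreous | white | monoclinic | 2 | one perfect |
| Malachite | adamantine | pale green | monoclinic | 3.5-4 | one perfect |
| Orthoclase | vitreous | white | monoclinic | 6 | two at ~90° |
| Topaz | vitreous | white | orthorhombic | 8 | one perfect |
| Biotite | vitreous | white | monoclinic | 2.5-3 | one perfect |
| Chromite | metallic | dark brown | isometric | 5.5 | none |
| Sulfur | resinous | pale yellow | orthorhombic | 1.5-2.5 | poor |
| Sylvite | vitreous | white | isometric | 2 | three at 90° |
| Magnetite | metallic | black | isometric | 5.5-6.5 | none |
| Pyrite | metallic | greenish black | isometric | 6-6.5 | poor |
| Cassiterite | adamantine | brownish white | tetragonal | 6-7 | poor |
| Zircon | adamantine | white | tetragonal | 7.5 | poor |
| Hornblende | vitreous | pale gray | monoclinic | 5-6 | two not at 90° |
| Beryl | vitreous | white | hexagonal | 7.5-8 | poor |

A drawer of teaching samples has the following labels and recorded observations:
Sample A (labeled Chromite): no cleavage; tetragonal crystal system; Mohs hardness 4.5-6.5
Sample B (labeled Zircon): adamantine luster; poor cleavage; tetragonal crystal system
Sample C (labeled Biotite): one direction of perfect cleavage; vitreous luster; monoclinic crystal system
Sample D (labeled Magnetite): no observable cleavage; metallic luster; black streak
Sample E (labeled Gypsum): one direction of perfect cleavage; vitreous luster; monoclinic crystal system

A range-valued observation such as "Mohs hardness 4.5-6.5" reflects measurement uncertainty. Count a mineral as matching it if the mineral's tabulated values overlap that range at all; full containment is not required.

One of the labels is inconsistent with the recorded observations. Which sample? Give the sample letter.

A

Sample A: tetragonal crystal system is outside the reference for Chromite (isometric system) — mislabeled.
Sample B: all recorded properties match Zircon.
Sample C: all recorded properties match Biotite.
Sample D: all recorded properties match Magnetite.
Sample E: all recorded properties match Gypsum.
Sample A is the mislabeled one.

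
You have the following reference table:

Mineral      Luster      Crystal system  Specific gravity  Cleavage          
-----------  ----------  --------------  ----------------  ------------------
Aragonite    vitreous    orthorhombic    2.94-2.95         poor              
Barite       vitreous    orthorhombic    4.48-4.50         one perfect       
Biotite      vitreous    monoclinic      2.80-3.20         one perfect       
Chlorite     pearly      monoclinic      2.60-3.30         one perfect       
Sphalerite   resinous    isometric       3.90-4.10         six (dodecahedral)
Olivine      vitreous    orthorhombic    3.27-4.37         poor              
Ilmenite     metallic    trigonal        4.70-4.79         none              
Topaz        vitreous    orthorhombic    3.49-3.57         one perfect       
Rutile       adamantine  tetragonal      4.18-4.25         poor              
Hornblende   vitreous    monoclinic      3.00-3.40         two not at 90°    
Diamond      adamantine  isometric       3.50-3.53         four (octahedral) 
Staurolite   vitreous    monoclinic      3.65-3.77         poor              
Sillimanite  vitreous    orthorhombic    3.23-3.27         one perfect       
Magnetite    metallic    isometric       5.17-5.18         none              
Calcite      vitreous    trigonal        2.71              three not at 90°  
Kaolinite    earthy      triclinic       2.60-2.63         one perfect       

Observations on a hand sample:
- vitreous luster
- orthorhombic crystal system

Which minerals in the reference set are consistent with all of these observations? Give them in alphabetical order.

Vitreous luster: only Aragonite, Barite, Biotite, Olivine, Topaz, Hornblende, Staurolite, Sillimanite, Calcite remain.
Orthorhombic crystal system eliminates Biotite, Hornblende, Staurolite, Calcite.
Consistent with every observation: Aragonite, Barite, Olivine, Sillimanite, Topaz.

Aragonite, Barite, Olivine, Sillimanite, Topaz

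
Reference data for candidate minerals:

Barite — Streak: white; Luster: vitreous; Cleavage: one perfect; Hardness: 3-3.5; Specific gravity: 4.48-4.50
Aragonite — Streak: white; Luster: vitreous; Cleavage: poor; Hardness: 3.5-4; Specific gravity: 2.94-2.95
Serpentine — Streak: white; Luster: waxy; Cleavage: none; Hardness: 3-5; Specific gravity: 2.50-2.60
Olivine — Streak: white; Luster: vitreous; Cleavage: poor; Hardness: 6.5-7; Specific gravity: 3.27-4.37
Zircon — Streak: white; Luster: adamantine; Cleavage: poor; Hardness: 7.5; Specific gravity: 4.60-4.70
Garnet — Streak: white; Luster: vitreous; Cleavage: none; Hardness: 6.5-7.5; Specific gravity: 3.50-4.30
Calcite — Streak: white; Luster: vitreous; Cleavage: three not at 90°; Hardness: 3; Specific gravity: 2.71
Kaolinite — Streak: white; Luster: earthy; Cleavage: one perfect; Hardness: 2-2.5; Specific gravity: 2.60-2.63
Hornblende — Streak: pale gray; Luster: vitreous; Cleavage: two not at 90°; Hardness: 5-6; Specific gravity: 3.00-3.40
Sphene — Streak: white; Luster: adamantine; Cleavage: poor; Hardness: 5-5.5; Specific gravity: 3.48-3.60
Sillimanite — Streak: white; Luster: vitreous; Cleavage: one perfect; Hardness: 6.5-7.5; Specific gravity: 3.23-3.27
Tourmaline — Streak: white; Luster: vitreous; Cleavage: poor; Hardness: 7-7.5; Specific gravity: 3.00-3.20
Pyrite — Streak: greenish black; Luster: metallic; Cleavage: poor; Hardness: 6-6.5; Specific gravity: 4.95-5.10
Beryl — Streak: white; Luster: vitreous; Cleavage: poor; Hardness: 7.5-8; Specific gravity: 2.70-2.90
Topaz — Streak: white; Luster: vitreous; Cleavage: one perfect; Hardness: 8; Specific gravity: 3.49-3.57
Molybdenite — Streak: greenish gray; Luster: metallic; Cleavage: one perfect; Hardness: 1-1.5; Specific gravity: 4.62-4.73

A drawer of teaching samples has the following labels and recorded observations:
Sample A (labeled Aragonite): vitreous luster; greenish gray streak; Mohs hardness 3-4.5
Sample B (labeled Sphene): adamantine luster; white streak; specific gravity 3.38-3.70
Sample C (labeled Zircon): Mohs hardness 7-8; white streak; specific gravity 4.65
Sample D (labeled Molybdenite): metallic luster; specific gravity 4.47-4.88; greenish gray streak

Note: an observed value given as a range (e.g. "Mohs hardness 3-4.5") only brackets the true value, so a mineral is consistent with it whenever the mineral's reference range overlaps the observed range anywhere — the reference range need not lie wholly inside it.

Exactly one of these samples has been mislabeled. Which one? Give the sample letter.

Sample A: Aragonite has white streak, but the record shows greenish gray streak — this label is wrong.
Sample B: observations are consistent with Sphene.
Sample C: observations are consistent with Zircon.
Sample D: observations are consistent with Molybdenite.
Sample A is the mislabeled one.

A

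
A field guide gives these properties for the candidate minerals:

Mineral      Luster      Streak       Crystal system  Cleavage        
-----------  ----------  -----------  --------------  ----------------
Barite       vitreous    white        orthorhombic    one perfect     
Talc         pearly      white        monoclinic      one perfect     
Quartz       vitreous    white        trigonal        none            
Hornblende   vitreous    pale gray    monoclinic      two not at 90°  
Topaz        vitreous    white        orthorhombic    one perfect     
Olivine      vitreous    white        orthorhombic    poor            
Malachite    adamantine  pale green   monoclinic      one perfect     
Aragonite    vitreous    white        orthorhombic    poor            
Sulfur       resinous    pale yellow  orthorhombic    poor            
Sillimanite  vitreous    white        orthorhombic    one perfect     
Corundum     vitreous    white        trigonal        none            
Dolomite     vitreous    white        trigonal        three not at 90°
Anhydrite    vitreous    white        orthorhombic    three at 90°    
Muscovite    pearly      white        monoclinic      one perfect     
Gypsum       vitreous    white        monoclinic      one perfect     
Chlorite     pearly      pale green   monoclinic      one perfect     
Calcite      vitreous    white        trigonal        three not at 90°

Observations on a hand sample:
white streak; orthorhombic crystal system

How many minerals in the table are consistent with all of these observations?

White streak rules out Hornblende, Malachite, Sulfur, Chlorite.
Orthorhombic crystal system — Barite, Topaz, Olivine, Aragonite, Sillimanite, Anhydrite remain.
Consistent with every observation: Anhydrite, Aragonite, Barite, Olivine, Sillimanite, Topaz.
That is 6 minerals.

6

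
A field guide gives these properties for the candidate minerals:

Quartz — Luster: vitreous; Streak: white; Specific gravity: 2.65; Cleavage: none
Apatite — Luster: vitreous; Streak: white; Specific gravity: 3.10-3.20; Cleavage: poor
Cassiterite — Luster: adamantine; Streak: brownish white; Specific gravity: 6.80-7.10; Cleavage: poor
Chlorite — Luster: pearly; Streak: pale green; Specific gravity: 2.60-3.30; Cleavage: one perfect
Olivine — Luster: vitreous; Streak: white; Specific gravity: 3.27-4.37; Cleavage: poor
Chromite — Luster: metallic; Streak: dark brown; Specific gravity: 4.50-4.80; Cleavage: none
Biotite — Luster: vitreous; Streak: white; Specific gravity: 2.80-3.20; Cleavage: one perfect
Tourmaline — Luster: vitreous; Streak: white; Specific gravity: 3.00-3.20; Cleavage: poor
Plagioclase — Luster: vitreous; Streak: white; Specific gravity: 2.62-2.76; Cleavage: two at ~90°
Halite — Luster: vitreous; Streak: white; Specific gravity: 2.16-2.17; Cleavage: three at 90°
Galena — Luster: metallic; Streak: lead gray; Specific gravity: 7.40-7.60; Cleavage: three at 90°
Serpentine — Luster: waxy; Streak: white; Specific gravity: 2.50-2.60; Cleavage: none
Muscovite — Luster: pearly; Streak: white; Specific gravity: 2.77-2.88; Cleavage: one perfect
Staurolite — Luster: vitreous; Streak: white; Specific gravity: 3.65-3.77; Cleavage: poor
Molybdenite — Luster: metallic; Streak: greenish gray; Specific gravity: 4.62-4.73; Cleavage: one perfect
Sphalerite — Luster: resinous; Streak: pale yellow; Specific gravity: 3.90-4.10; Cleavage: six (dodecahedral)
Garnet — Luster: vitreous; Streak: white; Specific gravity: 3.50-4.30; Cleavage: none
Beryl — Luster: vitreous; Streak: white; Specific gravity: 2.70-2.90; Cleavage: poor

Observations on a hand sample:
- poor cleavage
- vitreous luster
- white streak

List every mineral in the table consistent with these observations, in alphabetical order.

Apatite, Beryl, Olivine, Staurolite, Tourmaline

Poor cleavage: leaves Apatite, Cassiterite, Olivine, Tourmaline, Staurolite, Beryl.
Vitreous luster rules out Cassiterite.
White streak: every remaining candidate is consistent.
Consistent with every observation: Apatite, Beryl, Olivine, Staurolite, Tourmaline.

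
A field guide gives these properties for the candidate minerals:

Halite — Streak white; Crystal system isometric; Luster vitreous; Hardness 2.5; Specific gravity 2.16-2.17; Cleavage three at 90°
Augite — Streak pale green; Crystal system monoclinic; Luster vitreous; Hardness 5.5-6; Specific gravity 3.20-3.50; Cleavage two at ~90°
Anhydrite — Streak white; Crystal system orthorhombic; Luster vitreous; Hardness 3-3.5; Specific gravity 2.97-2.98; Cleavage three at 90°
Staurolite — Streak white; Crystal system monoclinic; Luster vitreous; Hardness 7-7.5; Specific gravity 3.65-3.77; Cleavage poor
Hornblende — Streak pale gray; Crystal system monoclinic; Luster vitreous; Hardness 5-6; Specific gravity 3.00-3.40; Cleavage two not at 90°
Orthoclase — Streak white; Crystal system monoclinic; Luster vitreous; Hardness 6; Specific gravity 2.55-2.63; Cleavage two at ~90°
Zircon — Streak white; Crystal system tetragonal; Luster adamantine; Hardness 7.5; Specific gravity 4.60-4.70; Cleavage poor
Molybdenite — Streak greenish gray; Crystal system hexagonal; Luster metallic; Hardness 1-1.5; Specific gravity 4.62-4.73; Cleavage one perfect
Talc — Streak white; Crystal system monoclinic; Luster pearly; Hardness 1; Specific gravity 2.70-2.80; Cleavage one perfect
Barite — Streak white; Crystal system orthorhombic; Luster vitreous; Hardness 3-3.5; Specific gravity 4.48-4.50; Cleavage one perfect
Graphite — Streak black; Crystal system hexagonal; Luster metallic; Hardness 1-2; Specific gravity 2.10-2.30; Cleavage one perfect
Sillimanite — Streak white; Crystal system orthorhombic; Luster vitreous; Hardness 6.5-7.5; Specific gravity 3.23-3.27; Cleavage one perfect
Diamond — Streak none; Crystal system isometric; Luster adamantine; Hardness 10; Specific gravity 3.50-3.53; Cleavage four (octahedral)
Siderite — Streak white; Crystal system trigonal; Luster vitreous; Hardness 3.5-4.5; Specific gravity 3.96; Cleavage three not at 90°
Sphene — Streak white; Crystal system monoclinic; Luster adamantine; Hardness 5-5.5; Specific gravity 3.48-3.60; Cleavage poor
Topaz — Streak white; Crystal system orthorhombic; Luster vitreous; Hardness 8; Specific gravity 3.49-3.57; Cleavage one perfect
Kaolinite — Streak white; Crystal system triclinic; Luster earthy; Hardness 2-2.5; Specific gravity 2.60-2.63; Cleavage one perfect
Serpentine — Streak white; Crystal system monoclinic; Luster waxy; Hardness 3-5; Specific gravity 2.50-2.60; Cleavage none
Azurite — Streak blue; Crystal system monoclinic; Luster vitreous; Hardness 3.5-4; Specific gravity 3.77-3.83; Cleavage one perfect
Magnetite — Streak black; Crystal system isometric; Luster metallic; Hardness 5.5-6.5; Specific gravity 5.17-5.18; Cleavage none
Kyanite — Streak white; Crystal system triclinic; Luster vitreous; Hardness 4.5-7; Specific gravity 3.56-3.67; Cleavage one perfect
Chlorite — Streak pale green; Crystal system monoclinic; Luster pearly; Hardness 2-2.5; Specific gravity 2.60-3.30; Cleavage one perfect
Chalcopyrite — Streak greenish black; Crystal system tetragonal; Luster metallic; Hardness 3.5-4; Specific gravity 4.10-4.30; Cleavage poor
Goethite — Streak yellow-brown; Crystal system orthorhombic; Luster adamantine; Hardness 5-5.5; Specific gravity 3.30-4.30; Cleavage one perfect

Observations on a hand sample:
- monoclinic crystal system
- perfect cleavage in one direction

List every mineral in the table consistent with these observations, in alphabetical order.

Azurite, Chlorite, Talc

Monoclinic crystal system: leaves Augite, Staurolite, Hornblende, Orthoclase, Talc, Sphene, Serpentine, Azurite, Chlorite.
Perfect cleavage in one direction: Talc, Azurite, Chlorite remain.
The minerals that satisfy all observations are Azurite, Chlorite, Talc.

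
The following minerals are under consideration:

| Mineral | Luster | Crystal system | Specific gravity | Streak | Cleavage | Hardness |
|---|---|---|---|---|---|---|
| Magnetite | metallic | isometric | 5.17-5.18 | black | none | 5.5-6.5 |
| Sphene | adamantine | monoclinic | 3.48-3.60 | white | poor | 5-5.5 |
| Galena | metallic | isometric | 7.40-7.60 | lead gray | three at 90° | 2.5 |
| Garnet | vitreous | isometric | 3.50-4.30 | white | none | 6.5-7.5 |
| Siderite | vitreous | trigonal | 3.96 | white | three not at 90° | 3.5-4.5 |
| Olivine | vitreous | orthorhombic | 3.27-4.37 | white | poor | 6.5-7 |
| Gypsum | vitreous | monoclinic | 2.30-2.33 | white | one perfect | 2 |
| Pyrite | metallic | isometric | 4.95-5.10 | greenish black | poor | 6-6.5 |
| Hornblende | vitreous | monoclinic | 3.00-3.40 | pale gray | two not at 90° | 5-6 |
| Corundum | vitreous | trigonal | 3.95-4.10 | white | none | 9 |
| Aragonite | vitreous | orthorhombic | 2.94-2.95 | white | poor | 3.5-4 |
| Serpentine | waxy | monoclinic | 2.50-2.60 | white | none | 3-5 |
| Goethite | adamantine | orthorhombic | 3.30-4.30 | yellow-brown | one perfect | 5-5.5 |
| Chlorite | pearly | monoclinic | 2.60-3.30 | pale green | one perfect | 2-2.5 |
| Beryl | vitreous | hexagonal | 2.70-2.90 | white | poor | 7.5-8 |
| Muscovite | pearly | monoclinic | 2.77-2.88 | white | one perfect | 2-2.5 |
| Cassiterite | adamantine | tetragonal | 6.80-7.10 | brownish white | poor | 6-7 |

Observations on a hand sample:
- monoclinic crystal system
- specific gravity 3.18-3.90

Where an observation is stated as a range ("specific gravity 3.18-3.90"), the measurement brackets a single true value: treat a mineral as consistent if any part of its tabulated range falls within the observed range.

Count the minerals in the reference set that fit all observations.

3

Monoclinic crystal system: only Sphene, Gypsum, Hornblende, Serpentine, Chlorite, Muscovite remain.
Specific gravity 3.18-3.90 is inconsistent with Gypsum, Serpentine, Muscovite.
Remaining candidates: Chlorite, Hornblende, Sphene.
That is 3 minerals.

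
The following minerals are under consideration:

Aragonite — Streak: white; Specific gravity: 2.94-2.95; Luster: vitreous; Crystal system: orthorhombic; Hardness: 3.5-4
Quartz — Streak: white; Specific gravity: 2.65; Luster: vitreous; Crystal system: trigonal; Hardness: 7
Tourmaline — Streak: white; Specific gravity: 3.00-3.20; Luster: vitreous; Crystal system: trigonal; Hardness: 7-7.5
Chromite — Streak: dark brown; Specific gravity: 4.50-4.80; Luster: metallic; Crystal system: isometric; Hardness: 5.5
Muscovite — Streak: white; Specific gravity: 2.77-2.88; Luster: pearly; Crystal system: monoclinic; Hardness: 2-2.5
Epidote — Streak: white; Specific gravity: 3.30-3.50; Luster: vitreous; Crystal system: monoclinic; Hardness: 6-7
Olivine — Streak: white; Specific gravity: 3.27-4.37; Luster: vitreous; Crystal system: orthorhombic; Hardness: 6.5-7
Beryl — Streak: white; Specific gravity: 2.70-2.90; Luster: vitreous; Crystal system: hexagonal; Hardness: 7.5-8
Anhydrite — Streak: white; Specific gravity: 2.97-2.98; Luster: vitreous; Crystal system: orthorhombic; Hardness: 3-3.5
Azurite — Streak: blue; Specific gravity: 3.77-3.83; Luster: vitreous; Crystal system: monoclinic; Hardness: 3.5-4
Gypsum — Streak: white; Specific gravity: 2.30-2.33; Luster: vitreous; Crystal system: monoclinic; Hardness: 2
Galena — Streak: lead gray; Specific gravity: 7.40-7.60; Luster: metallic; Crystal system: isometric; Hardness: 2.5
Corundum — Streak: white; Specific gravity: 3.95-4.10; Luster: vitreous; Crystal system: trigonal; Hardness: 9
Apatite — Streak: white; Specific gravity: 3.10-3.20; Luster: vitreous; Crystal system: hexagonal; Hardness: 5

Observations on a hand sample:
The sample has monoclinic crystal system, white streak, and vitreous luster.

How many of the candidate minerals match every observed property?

Monoclinic crystal system — Muscovite, Epidote, Azurite, Gypsum remain.
White streak eliminates Azurite.
Vitreous luster excludes Muscovite.
The minerals that satisfy all observations are Epidote, Gypsum.
That is 2 minerals.

2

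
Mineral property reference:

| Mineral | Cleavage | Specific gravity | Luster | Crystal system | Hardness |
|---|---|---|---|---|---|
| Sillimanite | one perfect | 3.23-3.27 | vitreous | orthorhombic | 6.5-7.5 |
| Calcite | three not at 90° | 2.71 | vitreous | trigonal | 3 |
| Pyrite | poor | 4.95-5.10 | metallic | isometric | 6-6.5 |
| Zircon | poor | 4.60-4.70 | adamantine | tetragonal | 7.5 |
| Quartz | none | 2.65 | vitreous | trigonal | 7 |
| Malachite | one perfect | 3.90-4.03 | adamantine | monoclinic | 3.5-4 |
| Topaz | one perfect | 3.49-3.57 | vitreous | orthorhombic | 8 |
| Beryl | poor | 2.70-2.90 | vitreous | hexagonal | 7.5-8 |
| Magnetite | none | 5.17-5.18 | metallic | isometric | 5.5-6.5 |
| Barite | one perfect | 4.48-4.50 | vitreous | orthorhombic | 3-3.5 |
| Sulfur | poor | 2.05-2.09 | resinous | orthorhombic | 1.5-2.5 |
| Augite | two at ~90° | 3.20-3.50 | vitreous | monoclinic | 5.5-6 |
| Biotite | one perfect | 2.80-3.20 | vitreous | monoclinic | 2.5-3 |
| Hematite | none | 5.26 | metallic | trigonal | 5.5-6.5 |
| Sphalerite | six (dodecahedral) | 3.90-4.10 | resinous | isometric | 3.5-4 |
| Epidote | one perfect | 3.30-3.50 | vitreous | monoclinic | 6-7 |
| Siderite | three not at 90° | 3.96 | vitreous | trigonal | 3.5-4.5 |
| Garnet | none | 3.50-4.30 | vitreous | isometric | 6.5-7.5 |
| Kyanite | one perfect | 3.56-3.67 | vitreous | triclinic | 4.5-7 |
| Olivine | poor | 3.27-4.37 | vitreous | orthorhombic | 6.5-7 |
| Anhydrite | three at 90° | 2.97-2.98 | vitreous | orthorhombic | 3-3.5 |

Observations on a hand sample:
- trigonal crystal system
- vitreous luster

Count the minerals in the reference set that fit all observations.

3

Trigonal crystal system: narrows the field to Calcite, Quartz, Hematite, Siderite.
Vitreous luster eliminates Hematite.
Consistent with every observation: Calcite, Quartz, Siderite.
That is 3 minerals.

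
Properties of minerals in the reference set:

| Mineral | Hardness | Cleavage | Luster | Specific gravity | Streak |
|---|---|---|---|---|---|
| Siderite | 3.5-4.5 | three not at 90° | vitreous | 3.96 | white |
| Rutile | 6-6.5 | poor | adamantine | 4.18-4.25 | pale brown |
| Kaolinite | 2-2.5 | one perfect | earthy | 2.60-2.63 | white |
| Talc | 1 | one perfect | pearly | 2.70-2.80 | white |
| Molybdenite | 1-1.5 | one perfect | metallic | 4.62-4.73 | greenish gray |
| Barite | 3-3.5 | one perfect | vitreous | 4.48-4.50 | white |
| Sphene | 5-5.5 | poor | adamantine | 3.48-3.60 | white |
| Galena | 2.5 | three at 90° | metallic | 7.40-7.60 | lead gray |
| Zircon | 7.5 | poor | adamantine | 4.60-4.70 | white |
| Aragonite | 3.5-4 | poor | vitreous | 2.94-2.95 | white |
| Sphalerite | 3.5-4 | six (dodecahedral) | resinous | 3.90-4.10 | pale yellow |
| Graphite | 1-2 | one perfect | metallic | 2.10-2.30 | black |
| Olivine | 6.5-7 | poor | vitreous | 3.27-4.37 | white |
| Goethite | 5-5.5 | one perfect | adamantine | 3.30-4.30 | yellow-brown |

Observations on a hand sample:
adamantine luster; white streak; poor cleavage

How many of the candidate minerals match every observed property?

Adamantine luster: narrows the field to Rutile, Sphene, Zircon, Goethite.
White streak is inconsistent with Rutile, Goethite.
Poor cleavage: consistent with all remaining minerals.
The minerals that satisfy all observations are Sphene, Zircon.
That is 2 minerals.

2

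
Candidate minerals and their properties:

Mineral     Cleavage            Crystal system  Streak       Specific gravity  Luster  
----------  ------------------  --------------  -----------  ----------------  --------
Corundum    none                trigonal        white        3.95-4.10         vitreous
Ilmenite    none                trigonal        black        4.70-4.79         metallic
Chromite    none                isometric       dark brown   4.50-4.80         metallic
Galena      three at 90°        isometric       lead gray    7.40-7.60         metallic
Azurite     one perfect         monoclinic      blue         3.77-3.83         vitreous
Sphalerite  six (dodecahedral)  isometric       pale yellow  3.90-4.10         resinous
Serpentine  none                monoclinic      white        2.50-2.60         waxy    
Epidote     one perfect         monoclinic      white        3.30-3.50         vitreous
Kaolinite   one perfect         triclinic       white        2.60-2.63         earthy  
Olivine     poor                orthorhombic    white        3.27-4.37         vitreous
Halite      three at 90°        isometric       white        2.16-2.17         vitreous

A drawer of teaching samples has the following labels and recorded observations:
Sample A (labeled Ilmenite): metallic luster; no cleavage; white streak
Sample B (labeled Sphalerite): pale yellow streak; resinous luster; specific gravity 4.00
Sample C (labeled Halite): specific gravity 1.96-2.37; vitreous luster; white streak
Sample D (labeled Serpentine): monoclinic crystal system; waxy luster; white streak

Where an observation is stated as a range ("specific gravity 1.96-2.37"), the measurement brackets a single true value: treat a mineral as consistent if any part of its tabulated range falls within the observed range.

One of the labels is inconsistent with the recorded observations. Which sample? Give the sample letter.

A

Sample A: Ilmenite has black streak, but the record shows white streak — this label is wrong.
Sample B: all recorded properties match Sphalerite.
Sample C: all recorded properties match Halite.
Sample D: all recorded properties match Serpentine.
Sample A is the mislabeled one.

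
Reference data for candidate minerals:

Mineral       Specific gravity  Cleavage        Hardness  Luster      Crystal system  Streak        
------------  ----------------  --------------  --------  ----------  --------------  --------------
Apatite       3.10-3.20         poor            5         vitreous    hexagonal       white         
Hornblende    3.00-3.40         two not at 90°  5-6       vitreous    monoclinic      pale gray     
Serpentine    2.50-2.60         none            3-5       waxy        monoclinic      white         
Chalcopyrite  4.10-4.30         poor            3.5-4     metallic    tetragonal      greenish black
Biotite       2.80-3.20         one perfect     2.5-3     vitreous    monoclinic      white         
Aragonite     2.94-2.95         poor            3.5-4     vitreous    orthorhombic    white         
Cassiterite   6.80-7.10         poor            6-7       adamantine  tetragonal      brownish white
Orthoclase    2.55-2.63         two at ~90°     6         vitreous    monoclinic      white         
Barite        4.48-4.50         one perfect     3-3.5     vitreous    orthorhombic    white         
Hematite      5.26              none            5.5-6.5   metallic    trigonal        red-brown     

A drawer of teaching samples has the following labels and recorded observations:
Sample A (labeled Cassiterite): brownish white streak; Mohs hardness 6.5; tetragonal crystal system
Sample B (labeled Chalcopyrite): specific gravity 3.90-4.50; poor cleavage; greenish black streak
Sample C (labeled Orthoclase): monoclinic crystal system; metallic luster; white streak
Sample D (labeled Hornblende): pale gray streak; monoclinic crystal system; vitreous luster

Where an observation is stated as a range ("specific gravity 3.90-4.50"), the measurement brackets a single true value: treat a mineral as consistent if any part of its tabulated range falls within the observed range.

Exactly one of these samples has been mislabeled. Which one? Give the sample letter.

Sample A: all recorded properties match Cassiterite.
Sample B: all recorded properties match Chalcopyrite.
Sample C: metallic luster is outside the reference for Orthoclase (vitreous luster) — mislabeled.
Sample D: all recorded properties match Hornblende.
Only sample C is inconsistent with its label.

C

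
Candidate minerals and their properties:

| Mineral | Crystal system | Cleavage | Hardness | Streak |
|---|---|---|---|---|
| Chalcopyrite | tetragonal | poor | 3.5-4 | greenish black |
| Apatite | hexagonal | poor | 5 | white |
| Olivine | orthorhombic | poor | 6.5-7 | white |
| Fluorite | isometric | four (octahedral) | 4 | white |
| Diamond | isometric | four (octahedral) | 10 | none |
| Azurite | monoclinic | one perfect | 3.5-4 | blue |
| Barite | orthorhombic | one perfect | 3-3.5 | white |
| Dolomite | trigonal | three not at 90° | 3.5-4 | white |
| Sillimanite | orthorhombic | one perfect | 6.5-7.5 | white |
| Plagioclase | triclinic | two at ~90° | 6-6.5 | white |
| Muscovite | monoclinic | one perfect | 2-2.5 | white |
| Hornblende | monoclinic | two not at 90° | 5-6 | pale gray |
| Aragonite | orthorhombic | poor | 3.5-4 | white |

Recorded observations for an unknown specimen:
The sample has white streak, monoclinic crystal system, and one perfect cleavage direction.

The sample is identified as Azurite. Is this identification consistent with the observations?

White streak — Azurite has blue streak; a mismatch.
Monoclinic crystal system — consistent with Azurite (monoclinic system).
One perfect cleavage direction — consistent with Azurite (cleavage one perfect).
Azurite is excluded by the streak.

Inconsistent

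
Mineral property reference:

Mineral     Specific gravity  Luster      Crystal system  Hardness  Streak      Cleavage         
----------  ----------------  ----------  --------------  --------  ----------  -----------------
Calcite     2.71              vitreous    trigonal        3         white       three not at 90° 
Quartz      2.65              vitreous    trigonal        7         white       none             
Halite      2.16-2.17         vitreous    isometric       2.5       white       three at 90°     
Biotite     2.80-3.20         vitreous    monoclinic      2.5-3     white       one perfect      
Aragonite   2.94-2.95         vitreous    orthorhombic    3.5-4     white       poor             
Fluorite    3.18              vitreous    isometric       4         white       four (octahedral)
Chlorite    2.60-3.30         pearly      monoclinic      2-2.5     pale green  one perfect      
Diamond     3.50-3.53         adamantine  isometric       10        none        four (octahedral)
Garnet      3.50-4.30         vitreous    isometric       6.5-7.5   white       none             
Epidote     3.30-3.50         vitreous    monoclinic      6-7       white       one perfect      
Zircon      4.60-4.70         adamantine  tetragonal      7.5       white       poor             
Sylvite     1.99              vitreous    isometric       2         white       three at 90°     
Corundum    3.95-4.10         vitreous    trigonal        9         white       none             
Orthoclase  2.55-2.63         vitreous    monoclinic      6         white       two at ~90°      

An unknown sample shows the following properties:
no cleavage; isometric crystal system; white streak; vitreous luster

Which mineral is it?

No cleavage: narrows the field to Quartz, Garnet, Corundum.
Isometric crystal system: only Garnet remains.
White streak: no further eliminations.
Vitreous luster: no further eliminations.
Only Garnet satisfies all observations.

Garnet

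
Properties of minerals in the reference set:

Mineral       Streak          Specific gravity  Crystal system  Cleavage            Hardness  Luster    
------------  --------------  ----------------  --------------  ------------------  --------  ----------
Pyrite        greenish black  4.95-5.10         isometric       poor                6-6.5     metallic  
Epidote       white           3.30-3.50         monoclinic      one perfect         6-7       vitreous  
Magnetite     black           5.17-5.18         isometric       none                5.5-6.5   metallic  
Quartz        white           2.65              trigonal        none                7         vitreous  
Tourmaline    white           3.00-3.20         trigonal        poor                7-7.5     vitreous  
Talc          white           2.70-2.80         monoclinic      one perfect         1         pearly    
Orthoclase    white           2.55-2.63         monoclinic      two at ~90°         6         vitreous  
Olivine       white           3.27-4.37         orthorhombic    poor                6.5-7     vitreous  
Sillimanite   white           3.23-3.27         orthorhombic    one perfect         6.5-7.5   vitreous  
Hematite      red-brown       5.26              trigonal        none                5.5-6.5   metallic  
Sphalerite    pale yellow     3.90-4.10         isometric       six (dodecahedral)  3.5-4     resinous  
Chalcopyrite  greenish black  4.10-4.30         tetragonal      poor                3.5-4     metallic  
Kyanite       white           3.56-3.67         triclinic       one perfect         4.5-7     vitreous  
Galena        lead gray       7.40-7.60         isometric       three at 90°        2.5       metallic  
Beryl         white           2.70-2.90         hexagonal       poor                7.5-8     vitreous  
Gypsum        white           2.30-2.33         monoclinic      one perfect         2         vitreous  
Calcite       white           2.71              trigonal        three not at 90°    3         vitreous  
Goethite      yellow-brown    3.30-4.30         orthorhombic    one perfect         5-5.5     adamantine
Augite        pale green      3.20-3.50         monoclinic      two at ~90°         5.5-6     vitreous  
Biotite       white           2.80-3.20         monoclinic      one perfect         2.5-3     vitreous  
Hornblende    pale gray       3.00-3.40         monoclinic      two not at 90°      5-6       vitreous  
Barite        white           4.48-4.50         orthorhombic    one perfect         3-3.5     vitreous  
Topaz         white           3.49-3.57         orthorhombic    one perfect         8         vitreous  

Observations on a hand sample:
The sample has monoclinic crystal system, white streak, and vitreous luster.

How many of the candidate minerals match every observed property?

4

Monoclinic crystal system: only Epidote, Talc, Orthoclase, Gypsum, Augite, Biotite, Hornblende remain.
White streak is inconsistent with Augite, Hornblende.
Vitreous luster is inconsistent with Talc.
The minerals that satisfy all observations are Biotite, Epidote, Gypsum, Orthoclase.
That is 4 minerals.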